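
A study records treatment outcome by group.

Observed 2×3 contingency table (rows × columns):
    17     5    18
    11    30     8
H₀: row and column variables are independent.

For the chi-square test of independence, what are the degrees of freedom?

degrees of freedom = 2

df = (r−1)(c−1) = (2−1)·(3−1) = 2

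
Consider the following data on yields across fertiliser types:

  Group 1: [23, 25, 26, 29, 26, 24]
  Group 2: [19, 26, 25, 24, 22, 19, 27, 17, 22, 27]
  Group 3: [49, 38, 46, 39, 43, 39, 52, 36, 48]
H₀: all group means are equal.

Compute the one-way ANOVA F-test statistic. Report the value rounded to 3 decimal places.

test statistic = 62.185

Group means [25.50, 22.80, 43.33], grand mean 30.840
SSB = Σnᵢ(x̄ᵢ−x̄)² = 2222.260; SSW = ΣΣ(x−x̄ᵢ)² = 393.100
MSB = 2222.260/2 = 1111.1300; MSW = 393.100/22 = 17.8682
F = MSB/MSW = 62.1848
df = (2, 22)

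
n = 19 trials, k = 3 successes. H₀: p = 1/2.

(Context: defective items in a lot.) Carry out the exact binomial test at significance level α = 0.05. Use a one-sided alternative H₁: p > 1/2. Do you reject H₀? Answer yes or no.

Exact binomial: n=19, k=3, p₀=1/2=0.5000
P(X≥3) from Σ C(n,i)·p₀^i·(1−p₀)^(n−i)
p-value (one-sided, H₁ greater) = 0.99964
At α=0.05: p ≥ α → fail to reject H₀

reject H₀: no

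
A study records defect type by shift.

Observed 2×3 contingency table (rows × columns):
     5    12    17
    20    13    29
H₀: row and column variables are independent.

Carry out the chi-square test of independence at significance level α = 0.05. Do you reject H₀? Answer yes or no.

Row totals [34, 62], col totals [25, 25, 46], n=96
χ² = (5−8.85)²/8.85 + (12−8.85)²/8.85 + (17−16.29)²/16.29 + (20−16.15)²/16.15 + (13−16.15)²/16.15 + (29−29.71)²/29.71 = 4.3760
df = 2
p-value (upper-tail) = 0.11214
At α=0.05: p ≥ α → fail to reject H₀

reject H₀: no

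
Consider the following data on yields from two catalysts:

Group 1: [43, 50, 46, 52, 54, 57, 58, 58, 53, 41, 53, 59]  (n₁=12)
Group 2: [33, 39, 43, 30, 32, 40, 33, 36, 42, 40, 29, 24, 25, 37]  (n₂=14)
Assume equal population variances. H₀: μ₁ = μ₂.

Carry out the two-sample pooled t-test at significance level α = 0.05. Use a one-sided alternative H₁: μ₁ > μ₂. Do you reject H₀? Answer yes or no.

reject H₀: yes

x̄₁=52.000, s₁=5.985, n₁=12
x̄₂=34.500, s₂=6.073, n₂=14
s_p² = [11·5.985² + 13·6.073²]/24 = 36.3958
SE = √(s_p²·(1/12+1/14)) = 2.3733
t = (52.000−34.500)/2.3733 = 7.3736
df = 24
p-value (one-sided, H₁ greater) = 0.00000
At α=0.05: p < α → reject H₀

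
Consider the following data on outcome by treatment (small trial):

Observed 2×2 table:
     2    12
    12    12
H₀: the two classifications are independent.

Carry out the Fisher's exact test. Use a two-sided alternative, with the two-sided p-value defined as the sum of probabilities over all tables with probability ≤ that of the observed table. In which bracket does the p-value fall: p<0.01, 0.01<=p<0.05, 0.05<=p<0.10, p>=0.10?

Margins: r₁=14, r₂=24, c₁=14, c₂=24, n=38
p_obs = C(14,2)·C(24,12)/C(38,14); sum pmf over tables with pmf ≤ p_obs
p-value (two-sided) = 0.03924
→ bracket: 0.01<=p<0.05

p-value bracket: 0.01<=p<0.05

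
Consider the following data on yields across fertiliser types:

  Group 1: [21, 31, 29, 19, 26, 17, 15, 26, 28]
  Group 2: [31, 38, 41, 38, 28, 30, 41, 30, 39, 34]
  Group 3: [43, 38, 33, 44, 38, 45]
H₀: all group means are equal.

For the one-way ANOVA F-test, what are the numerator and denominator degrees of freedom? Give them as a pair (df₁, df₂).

degrees of freedom = [2, 22]

k = 3 groups, N = 25 total
df = (k−1, N−k) = (3−1, 25−3) = (2, 22)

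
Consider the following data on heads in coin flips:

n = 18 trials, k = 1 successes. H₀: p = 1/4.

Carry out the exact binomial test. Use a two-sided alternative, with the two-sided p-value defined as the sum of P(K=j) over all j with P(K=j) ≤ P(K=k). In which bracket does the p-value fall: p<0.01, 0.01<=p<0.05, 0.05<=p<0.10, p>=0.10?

p-value bracket: 0.05<=p<0.10

Exact binomial: n=18, k=1, p₀=1/4=0.2500
P(X=j) = C(n,j)·p₀^j·(1−p₀)^(n−j); p = Σ P(X=j) over j with P(X=j) ≤ P(X=1)
p-value (two-sided) = 0.05881
→ bracket: 0.05<=p<0.10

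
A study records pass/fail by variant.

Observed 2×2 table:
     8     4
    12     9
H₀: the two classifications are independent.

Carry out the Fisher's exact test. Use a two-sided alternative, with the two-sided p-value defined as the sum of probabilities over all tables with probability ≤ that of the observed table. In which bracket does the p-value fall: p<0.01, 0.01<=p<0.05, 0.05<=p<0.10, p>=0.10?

p-value bracket: p>=0.10

Margins: r₁=12, r₂=21, c₁=20, c₂=13, n=33
p_obs = C(12,8)·C(21,12)/C(33,20); sum pmf over tables with pmf ≤ p_obs
p-value (two-sided) = 0.71882
→ bracket: p>=0.10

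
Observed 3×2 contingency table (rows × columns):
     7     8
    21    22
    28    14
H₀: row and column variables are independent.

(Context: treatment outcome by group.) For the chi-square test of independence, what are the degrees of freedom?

df = (r−1)(c−1) = (3−1)·(2−1) = 2

degrees of freedom = 2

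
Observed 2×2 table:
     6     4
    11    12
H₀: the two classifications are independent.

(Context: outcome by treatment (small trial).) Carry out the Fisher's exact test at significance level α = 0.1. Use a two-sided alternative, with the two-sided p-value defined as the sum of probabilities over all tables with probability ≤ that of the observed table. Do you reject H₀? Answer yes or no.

Margins: r₁=10, r₂=23, c₁=17, c₂=16, n=33
p_obs = C(10,6)·C(23,11)/C(33,17); sum pmf over tables with pmf ≤ p_obs
p-value (two-sided) = 0.70799
At α=0.1: p ≥ α → fail to reject H₀

reject H₀: no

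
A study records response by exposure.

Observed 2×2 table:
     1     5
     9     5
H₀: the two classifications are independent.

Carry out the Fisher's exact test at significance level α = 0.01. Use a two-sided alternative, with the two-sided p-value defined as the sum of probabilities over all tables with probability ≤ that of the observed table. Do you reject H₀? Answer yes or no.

reject H₀: no

Margins: r₁=6, r₂=14, c₁=10, c₂=10, n=20
p_obs = C(6,1)·C(14,9)/C(20,10); sum pmf over tables with pmf ≤ p_obs
p-value (two-sided) = 0.14087
At α=0.01: p ≥ α → fail to reject H₀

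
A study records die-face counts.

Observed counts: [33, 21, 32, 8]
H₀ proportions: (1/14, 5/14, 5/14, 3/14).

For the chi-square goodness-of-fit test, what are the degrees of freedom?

degrees of freedom = 3

df = k − 1 = 4 − 1 = 3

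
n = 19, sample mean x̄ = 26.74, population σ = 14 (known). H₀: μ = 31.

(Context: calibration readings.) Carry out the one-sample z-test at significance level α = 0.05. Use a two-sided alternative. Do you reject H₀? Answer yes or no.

SE = σ/√n = 14/√19 = 3.2118
z = (x̄−μ₀)/SE = (26.74−31)/3.2118 = -1.3264
p-value (two-sided) = 0.18472
At α=0.05: p ≥ α → fail to reject H₀

reject H₀: no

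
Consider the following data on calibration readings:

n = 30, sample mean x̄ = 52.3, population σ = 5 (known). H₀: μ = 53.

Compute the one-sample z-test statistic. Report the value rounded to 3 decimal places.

test statistic = -0.767

SE = σ/√n = 5/√30 = 0.9129
z = (x̄−μ₀)/SE = (52.3−53)/0.9129 = -0.7668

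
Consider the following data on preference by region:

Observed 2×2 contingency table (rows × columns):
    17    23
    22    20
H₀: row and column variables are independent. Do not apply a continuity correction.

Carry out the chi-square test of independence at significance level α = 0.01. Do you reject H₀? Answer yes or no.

Row totals [40, 42], col totals [39, 43], n=82
χ² = (17−19.02)²/19.02 + (23−20.98)²/20.98 + (22−19.98)²/19.98 + (20−22.02)²/22.02 = 0.8020
df = 1
p-value (upper-tail) = 0.37049
At α=0.01: p ≥ α → fail to reject H₀

reject H₀: no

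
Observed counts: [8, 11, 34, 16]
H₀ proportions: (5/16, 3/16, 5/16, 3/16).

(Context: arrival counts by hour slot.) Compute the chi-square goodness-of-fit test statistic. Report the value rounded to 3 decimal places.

n = 69; E_i = n·p_i = [21.56, 12.94, 21.56, 12.94]
χ² = (8−21.56)²/21.56 + (11−12.94)²/12.94 + (34−21.56)²/21.56 + (16−12.94)²/12.94 = 16.7198
df = 3

test statistic = 16.720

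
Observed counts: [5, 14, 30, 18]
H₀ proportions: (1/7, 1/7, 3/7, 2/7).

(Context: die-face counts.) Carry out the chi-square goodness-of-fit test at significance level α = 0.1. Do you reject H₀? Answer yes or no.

n = 67; E_i = n·p_i = [9.57, 9.57, 28.71, 19.14]
χ² = (5−9.57)²/9.57 + (14−9.57)²/9.57 + (30−28.71)²/28.71 + (18−19.14)²/19.14 = 4.3582
df = 3
p-value (upper-tail) = 0.22529
At α=0.1: p ≥ α → fail to reject H₀

reject H₀: no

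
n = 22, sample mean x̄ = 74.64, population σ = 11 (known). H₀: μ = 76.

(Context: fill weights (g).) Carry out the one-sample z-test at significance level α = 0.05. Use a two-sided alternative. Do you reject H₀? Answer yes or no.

reject H₀: no

SE = σ/√n = 11/√22 = 2.3452
z = (x̄−μ₀)/SE = (74.64−76)/2.3452 = -0.5799
p-value (two-sided) = 0.56198
At α=0.05: p ≥ α → fail to reject H₀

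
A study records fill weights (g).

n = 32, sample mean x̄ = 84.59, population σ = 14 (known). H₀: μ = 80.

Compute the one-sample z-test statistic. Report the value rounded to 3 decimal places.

test statistic = 1.855

SE = σ/√n = 14/√32 = 2.4749
z = (x̄−μ₀)/SE = (84.59−80)/2.4749 = 1.8546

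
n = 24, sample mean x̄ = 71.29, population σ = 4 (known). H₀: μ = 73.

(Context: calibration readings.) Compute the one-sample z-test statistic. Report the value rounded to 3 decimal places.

SE = σ/√n = 4/√24 = 0.8165
z = (x̄−μ₀)/SE = (71.29−73)/0.8165 = -2.0943

test statistic = -2.094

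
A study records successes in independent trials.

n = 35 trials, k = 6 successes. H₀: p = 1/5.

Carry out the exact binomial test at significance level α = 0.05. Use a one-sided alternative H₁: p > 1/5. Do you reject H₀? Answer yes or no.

reject H₀: no

Exact binomial: n=35, k=6, p₀=1/5=0.2000
P(X≥6) from Σ C(n,i)·p₀^i·(1−p₀)^(n−i)
p-value (one-sided, H₁ greater) = 0.72791
At α=0.05: p ≥ α → fail to reject H₀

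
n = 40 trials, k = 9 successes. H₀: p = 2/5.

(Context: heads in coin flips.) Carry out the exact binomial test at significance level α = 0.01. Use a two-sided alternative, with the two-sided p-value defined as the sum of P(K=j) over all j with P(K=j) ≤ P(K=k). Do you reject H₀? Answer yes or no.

Exact binomial: n=40, k=9, p₀=2/5=0.4000
P(X=j) = C(n,j)·p₀^j·(1−p₀)^(n−j); p = Σ P(X=j) over j with P(X=j) ≤ P(X=9)
p-value (two-sided) = 0.02391
At α=0.01: p ≥ α → fail to reject H₀

reject H₀: no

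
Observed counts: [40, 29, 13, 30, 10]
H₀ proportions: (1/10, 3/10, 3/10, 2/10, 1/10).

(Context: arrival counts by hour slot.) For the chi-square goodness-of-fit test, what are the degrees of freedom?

df = k − 1 = 5 − 1 = 4

degrees of freedom = 4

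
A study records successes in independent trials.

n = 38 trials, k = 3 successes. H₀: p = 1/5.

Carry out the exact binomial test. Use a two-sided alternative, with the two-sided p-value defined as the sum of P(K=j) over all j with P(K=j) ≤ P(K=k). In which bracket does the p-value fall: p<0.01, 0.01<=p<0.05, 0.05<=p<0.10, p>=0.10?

Exact binomial: n=38, k=3, p₀=1/5=0.2000
P(X=j) = C(n,j)·p₀^j·(1−p₀)^(n−j); p = Σ P(X=j) over j with P(X=j) ≤ P(X=3)
p-value (two-sided) = 0.06747
→ bracket: 0.05<=p<0.10

p-value bracket: 0.05<=p<0.10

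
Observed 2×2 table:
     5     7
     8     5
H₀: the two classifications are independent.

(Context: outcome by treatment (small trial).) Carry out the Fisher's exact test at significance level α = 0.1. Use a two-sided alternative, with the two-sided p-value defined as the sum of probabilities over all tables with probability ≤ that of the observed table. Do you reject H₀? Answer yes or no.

Margins: r₁=12, r₂=13, c₁=13, c₂=12, n=25
p_obs = C(12,5)·C(13,8)/C(25,13); sum pmf over tables with pmf ≤ p_obs
p-value (two-sided) = 0.43375
At α=0.1: p ≥ α → fail to reject H₀

reject H₀: no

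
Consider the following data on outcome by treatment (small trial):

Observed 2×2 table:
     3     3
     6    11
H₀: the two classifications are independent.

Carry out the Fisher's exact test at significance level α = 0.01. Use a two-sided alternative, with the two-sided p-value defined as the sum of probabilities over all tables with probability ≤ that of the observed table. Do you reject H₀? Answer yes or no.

reject H₀: no

Margins: r₁=6, r₂=17, c₁=9, c₂=14, n=23
p_obs = C(6,3)·C(17,6)/C(23,9); sum pmf over tables with pmf ≤ p_obs
p-value (two-sided) = 0.64302
At α=0.01: p ≥ α → fail to reject H₀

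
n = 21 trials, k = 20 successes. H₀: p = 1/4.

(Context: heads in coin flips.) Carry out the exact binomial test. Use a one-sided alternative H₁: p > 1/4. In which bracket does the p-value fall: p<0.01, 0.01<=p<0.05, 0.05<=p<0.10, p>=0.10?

p-value bracket: p<0.01

Exact binomial: n=21, k=20, p₀=1/4=0.2500
P(X≥20) from Σ C(n,i)·p₀^i·(1−p₀)^(n−i)
p-value (one-sided, H₁ greater) = 0.00000
→ bracket: p<0.01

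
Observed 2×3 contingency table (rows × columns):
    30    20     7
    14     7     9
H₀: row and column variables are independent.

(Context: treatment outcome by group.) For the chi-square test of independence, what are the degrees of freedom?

df = (r−1)(c−1) = (2−1)·(3−1) = 2

degrees of freedom = 2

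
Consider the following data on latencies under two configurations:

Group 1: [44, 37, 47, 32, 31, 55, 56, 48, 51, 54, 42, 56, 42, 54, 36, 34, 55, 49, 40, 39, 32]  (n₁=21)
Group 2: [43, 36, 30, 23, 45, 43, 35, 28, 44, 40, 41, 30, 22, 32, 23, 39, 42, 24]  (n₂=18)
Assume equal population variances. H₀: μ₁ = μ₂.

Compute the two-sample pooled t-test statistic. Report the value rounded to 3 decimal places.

test statistic = 3.684

x̄₁=44.476, s₁=8.784, n₁=21
x̄₂=34.444, s₂=8.104, n₂=18
s_p² = [20·8.784² + 17·8.104²]/37 = 71.8833
SE = √(s_p²·(1/21+1/18)) = 2.7233
t = (44.476−34.444)/2.7233 = 3.6836
df = 37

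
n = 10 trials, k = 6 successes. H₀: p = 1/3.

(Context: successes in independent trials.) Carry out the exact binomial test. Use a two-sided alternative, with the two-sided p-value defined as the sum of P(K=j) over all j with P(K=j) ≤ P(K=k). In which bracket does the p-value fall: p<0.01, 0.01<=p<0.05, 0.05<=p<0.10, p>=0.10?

Exact binomial: n=10, k=6, p₀=1/3=0.3333
P(X=j) = C(n,j)·p₀^j·(1−p₀)^(n−j); p = Σ P(X=j) over j with P(X=j) ≤ P(X=6)
p-value (two-sided) = 0.09391
→ bracket: 0.05<=p<0.10

p-value bracket: 0.05<=p<0.10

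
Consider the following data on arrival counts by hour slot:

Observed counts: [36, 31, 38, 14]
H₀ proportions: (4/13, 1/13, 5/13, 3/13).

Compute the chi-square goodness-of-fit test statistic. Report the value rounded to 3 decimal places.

n = 119; E_i = n·p_i = [36.62, 9.15, 45.77, 27.46]
χ² = (36−36.62)²/36.62 + (31−9.15)²/9.15 + (38−45.77)²/45.77 + (14−27.46)²/27.46 = 60.0650
df = 3

test statistic = 60.065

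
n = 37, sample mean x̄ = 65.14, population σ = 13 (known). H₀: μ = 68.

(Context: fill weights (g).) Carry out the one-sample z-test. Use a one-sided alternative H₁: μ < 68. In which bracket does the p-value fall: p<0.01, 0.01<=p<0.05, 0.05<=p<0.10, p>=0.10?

p-value bracket: 0.05<=p<0.10

SE = σ/√n = 13/√37 = 2.1372
z = (x̄−μ₀)/SE = (65.14−68)/2.1372 = -1.3382
p-value (one-sided, H₁ less) = 0.09041
→ bracket: 0.05<=p<0.10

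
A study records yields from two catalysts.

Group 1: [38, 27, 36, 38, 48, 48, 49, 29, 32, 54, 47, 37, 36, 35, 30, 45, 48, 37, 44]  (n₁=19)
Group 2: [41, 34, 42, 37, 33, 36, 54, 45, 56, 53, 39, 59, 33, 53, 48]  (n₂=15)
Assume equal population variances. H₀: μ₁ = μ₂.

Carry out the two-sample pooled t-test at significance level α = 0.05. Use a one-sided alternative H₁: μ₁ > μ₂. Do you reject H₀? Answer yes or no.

x̄₁=39.895, s₁=7.802, n₁=19
x̄₂=44.200, s₂=9.025, n₂=15
s_p² = [18·7.802² + 14·9.025²]/32 = 69.8809
SE = √(s_p²·(1/19+1/15)) = 2.8873
t = (39.895−44.200)/2.8873 = -1.4911
df = 32
p-value (one-sided, H₁ greater) = 0.92713
At α=0.05: p ≥ α → fail to reject H₀

reject H₀: no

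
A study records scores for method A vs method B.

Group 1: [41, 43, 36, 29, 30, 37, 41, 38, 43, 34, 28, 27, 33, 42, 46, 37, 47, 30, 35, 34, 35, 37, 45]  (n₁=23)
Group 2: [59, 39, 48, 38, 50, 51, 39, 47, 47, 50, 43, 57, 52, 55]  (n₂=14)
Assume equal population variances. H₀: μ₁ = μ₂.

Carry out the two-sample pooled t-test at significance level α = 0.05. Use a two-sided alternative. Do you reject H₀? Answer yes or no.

reject H₀: yes

x̄₁=36.870, s₁=5.880, n₁=23
x̄₂=48.214, s₂=6.635, n₂=14
s_p² = [22·5.880² + 13·6.635²]/35 = 38.0847
SE = √(s_p²·(1/23+1/14)) = 2.0919
t = (36.870−48.214)/2.0919 = -5.4231
df = 35
p-value (two-sided) = 0.00000
At α=0.05: p < α → reject H₀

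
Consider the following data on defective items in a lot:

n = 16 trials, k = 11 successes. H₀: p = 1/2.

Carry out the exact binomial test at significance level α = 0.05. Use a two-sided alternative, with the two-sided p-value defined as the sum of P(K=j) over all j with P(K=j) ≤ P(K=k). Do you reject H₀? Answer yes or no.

reject H₀: no

Exact binomial: n=16, k=11, p₀=1/2=0.5000
P(X=j) = C(n,j)·p₀^j·(1−p₀)^(n−j); p = Σ P(X=j) over j with P(X=j) ≤ P(X=11)
p-value (two-sided) = 0.21011
At α=0.05: p ≥ α → fail to reject H₀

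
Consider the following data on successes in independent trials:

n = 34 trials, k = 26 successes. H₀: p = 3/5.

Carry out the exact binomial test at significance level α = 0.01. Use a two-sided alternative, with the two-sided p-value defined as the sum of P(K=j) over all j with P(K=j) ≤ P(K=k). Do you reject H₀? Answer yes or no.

Exact binomial: n=34, k=26, p₀=3/5=0.6000
P(X=j) = C(n,j)·p₀^j·(1−p₀)^(n−j); p = Σ P(X=j) over j with P(X=j) ≤ P(X=26)
p-value (two-sided) = 0.05453
At α=0.01: p ≥ α → fail to reject H₀

reject H₀: no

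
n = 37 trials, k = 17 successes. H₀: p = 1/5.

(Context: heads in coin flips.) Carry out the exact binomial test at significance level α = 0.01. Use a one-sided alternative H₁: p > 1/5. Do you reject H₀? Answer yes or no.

Exact binomial: n=37, k=17, p₀=1/5=0.2000
P(X≥17) from Σ C(n,i)·p₀^i·(1−p₀)^(n−i)
p-value (one-sided, H₁ greater) = 0.00033
At α=0.01: p < α → reject H₀

reject H₀: yes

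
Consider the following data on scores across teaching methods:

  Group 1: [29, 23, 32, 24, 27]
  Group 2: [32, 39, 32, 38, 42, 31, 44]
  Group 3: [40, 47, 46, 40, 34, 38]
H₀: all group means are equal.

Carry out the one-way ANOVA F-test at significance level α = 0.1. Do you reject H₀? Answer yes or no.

reject H₀: yes

Group means [27.00, 36.86, 40.83], grand mean 35.444
SSB = Σnᵢ(x̄ᵢ−x̄)² = 544.754; SSW = ΣΣ(x−x̄ᵢ)² = 339.690
MSB = 544.754/2 = 272.3770; MSW = 339.690/15 = 22.6460
F = MSB/MSW = 12.0276
df = (2, 15)
p-value (upper-tail) = 0.00076
At α=0.1: p < α → reject H₀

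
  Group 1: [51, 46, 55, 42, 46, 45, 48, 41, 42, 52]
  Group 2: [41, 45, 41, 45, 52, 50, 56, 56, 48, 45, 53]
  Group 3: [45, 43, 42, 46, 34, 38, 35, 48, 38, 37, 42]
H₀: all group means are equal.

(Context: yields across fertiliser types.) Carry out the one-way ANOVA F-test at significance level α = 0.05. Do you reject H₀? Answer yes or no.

Group means [46.80, 48.36, 40.73], grand mean 45.250
SSB = Σnᵢ(x̄ᵢ−x̄)² = 355.673; SSW = ΣΣ(x−x̄ᵢ)² = 708.327
MSB = 355.673/2 = 177.8364; MSW = 708.327/29 = 24.4251
F = MSB/MSW = 7.2809
df = (2, 29)
p-value (upper-tail) = 0.00274
At α=0.05: p < α → reject H₀

reject H₀: yes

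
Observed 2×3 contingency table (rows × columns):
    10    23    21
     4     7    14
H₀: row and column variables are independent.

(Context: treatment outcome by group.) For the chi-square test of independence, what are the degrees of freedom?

df = (r−1)(c−1) = (2−1)·(3−1) = 2

degrees of freedom = 2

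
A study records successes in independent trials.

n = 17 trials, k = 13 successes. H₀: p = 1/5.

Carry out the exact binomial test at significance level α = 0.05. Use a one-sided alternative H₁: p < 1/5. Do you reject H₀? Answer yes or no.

Exact binomial: n=17, k=13, p₀=1/5=0.2000
P(X≤13) from Σ C(n,i)·p₀^i·(1−p₀)^(n−i)
p-value (one-sided, H₁ less) = 1.00000
At α=0.05: p ≥ α → fail to reject H₀

reject H₀: no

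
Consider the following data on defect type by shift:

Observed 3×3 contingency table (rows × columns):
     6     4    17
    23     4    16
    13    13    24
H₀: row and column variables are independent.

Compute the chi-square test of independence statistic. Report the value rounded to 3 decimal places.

Row totals [27, 43, 50], col totals [42, 21, 57], n=120
χ² = (6−9.45)²/9.45 + (4−4.72)²/4.72 + (17−12.82)²/12.82 + (23−15.05)²/15.05 + (4−7.53)²/7.53 + (16−20.43)²/20.43 + (13−17.50)²/17.50 + (13−8.75)²/8.75 + (24−23.75)²/23.75 = 12.7633
df = 4

test statistic = 12.763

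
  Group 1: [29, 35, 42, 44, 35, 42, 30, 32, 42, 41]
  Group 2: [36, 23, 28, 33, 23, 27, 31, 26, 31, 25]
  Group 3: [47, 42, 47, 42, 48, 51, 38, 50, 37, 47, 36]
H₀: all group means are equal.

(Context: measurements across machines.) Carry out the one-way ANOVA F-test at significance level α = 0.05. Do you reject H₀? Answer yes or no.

reject H₀: yes

Group means [37.20, 28.30, 44.09], grand mean 36.774
SSB = Σnᵢ(x̄ᵢ−x̄)² = 1308.810; SSW = ΣΣ(x−x̄ᵢ)² = 740.609
MSB = 1308.810/2 = 654.4051; MSW = 740.609/28 = 26.4503
F = MSB/MSW = 24.7409
df = (2, 28)
p-value (upper-tail) = 0.00000
At α=0.05: p < α → reject H₀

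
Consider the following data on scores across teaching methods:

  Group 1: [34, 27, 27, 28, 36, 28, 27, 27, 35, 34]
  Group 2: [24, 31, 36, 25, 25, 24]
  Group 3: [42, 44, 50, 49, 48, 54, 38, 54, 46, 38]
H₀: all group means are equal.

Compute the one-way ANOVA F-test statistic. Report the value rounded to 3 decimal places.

Group means [30.30, 27.50, 46.30], grand mean 35.808
SSB = Σnᵢ(x̄ᵢ−x̄)² = 1818.338; SSW = ΣΣ(x−x̄ᵢ)² = 561.700
MSB = 1818.338/2 = 909.1692; MSW = 561.700/23 = 24.4217
F = MSB/MSW = 37.2279
df = (2, 23)

test statistic = 37.228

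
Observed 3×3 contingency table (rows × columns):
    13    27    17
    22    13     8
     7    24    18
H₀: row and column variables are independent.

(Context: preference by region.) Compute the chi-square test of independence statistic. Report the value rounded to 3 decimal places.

test statistic = 16.929

Row totals [57, 43, 49], col totals [42, 64, 43], n=149
χ² = (13−16.07)²/16.07 + (27−24.48)²/24.48 + (17−16.45)²/16.45 + (22−12.12)²/12.12 + (13−18.47)²/18.47 + (8−12.41)²/12.41 + (7−13.81)²/13.81 + (24−21.05)²/21.05 + (18−14.14)²/14.14 = 16.9286
df = 4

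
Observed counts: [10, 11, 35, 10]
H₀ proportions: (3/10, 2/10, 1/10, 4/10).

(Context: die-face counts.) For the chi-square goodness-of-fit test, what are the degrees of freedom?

df = k − 1 = 4 − 1 = 3

degrees of freedom = 3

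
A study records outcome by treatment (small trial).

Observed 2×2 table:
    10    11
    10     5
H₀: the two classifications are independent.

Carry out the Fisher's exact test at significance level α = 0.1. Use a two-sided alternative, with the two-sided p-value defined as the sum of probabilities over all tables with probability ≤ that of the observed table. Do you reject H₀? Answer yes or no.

Margins: r₁=21, r₂=15, c₁=20, c₂=16, n=36
p_obs = C(21,10)·C(15,10)/C(36,20); sum pmf over tables with pmf ≤ p_obs
p-value (two-sided) = 0.32043
At α=0.1: p ≥ α → fail to reject H₀

reject H₀: no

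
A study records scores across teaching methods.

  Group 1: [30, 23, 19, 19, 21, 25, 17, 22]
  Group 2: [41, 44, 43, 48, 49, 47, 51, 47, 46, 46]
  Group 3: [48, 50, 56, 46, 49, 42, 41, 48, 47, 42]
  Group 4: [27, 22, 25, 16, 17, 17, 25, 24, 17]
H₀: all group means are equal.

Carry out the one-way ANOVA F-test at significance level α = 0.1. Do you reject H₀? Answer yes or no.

reject H₀: yes

Group means [22.00, 46.20, 46.90, 21.11], grand mean 35.054
SSB = Σnᵢ(x̄ᵢ−x̄)² = 5758.503; SSW = ΣΣ(x−x̄ᵢ)² = 529.389
MSB = 5758.503/3 = 1919.5010; MSW = 529.389/33 = 16.0421
F = MSB/MSW = 119.6541
df = (3, 33)
p-value (upper-tail) = 0.00000
At α=0.1: p < α → reject H₀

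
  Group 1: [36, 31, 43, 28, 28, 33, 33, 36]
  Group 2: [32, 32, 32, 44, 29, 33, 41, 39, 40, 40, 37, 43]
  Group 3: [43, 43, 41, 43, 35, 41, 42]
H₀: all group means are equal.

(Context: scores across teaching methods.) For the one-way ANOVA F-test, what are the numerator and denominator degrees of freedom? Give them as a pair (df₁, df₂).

degrees of freedom = [2, 24]

k = 3 groups, N = 27 total
df = (k−1, N−k) = (3−1, 27−3) = (2, 24)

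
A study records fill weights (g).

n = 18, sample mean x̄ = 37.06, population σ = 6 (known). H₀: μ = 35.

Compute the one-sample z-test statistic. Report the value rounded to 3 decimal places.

SE = σ/√n = 6/√18 = 1.4142
z = (x̄−μ₀)/SE = (37.06−35)/1.4142 = 1.4566

test statistic = 1.457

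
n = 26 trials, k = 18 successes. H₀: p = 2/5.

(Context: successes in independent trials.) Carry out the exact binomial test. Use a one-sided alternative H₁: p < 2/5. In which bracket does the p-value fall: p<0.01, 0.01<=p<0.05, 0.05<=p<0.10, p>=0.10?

Exact binomial: n=26, k=18, p₀=2/5=0.4000
P(X≤18) from Σ C(n,i)·p₀^i·(1−p₀)^(n−i)
p-value (one-sided, H₁ less) = 0.99935
→ bracket: p>=0.10

p-value bracket: p>=0.10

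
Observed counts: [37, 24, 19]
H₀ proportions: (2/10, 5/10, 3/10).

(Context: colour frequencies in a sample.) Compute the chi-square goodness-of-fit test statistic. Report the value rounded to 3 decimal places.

n = 80; E_i = n·p_i = [16.00, 40.00, 24.00]
χ² = (37−16.00)²/16.00 + (24−40.00)²/40.00 + (19−24.00)²/24.00 = 35.0042
df = 2

test statistic = 35.004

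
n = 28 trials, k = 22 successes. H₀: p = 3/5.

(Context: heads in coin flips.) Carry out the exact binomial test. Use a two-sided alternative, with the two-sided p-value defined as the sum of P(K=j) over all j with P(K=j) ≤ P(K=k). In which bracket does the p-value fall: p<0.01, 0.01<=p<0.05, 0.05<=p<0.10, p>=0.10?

Exact binomial: n=28, k=22, p₀=3/5=0.6000
P(X=j) = C(n,j)·p₀^j·(1−p₀)^(n−j); p = Σ P(X=j) over j with P(X=j) ≤ P(X=22)
p-value (two-sided) = 0.05296
→ bracket: 0.05<=p<0.10

p-value bracket: 0.05<=p<0.10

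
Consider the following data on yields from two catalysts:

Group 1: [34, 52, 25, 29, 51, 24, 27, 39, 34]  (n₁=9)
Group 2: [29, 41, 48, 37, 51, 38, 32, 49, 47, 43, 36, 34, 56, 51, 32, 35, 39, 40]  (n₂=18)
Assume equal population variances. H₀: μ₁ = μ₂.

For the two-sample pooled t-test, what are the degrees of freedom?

degrees of freedom = 25

df = n₁ + n₂ − 2 = 9 + 18 − 2 = 25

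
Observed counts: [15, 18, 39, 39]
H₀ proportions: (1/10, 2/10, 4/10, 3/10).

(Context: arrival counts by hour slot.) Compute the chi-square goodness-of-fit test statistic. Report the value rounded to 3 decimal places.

test statistic = 3.797

n = 111; E_i = n·p_i = [11.10, 22.20, 44.40, 33.30]
χ² = (15−11.10)²/11.10 + (18−22.20)²/22.20 + (39−44.40)²/44.40 + (39−33.30)²/33.30 = 3.7973
df = 3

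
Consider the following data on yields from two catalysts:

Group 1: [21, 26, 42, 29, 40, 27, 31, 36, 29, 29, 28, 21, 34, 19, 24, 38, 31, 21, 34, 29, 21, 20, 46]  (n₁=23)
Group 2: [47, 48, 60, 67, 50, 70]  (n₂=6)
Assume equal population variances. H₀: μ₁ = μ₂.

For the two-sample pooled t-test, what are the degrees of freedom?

degrees of freedom = 27

df = n₁ + n₂ − 2 = 23 + 6 − 2 = 27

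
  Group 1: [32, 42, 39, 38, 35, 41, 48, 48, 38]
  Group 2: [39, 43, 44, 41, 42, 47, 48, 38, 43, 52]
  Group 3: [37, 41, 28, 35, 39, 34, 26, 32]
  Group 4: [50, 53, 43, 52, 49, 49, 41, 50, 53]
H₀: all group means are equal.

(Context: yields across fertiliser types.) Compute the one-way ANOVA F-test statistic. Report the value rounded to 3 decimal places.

Group means [40.11, 43.70, 34.00, 48.89], grand mean 41.944
SSB = Σnᵢ(x̄ᵢ−x̄)² = 1000.011; SSW = ΣΣ(x−x̄ᵢ)² = 725.878
MSB = 1000.011/3 = 333.3370; MSW = 725.878/32 = 22.6837
F = MSB/MSW = 14.6950
df = (3, 32)

test statistic = 14.695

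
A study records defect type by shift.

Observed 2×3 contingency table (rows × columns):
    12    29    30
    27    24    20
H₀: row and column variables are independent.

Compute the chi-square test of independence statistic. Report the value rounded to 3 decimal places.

Row totals [71, 71], col totals [39, 53, 50], n=142
χ² = (12−19.50)²/19.50 + (29−26.50)²/26.50 + (30−25.00)²/25.00 + (27−19.50)²/19.50 + (24−26.50)²/26.50 + (20−25.00)²/25.00 = 8.2409
df = 2

test statistic = 8.241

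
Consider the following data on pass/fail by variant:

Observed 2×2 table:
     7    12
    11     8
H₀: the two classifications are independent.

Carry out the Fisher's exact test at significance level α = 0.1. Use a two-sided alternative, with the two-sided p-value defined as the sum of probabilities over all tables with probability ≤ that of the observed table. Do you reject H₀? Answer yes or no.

reject H₀: no

Margins: r₁=19, r₂=19, c₁=18, c₂=20, n=38
p_obs = C(19,7)·C(19,11)/C(38,18); sum pmf over tables with pmf ≤ p_obs
p-value (two-sided) = 0.32998
At α=0.1: p ≥ α → fail to reject H₀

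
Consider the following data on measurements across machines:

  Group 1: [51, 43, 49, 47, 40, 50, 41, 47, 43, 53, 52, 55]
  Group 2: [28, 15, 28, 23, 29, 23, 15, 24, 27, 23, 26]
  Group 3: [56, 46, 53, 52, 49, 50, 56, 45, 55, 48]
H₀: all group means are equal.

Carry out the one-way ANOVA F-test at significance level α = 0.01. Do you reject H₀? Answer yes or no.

reject H₀: yes

Group means [47.58, 23.73, 51.00], grand mean 40.667
SSB = Σnᵢ(x̄ᵢ−x̄)² = 4798.235; SSW = ΣΣ(x−x̄ᵢ)² = 647.098
MSB = 4798.235/2 = 2399.1174; MSW = 647.098/30 = 21.5699
F = MSB/MSW = 111.2250
df = (2, 30)
p-value (upper-tail) = 0.00000
At α=0.01: p < α → reject H₀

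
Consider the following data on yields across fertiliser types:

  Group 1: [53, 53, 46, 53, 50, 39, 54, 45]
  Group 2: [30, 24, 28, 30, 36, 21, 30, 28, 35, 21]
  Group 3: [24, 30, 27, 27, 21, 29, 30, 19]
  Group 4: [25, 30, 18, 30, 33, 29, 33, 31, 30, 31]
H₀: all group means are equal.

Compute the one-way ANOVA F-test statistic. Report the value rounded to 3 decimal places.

test statistic = 41.358

Group means [49.12, 28.30, 25.88, 29.00], grand mean 32.583
SSB = Σnᵢ(x̄ᵢ−x̄)² = 2860.900; SSW = ΣΣ(x−x̄ᵢ)² = 737.850
MSB = 2860.900/3 = 953.6333; MSW = 737.850/32 = 23.0578
F = MSB/MSW = 41.3584
df = (3, 32)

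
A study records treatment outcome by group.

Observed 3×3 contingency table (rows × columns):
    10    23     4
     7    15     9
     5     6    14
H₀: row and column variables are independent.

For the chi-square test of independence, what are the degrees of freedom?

df = (r−1)(c−1) = (3−1)·(3−1) = 4

degrees of freedom = 4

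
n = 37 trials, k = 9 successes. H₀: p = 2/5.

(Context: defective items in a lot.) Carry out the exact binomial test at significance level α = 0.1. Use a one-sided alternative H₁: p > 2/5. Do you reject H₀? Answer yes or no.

Exact binomial: n=37, k=9, p₀=2/5=0.4000
P(X≥9) from Σ C(n,i)·p₀^i·(1−p₀)^(n−i)
p-value (one-sided, H₁ greater) = 0.98523
At α=0.1: p ≥ α → fail to reject H₀

reject H₀: no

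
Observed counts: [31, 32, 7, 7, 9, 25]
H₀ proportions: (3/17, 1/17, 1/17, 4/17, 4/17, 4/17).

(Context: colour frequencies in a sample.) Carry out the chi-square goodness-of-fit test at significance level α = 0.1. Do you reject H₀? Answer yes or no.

n = 111; E_i = n·p_i = [19.59, 6.53, 6.53, 26.12, 26.12, 26.12]
χ² = (31−19.59)²/19.59 + (32−6.53)²/6.53 + (7−6.53)²/6.53 + (7−26.12)²/26.12 + (9−26.12)²/26.12 + (25−26.12)²/26.12 = 131.3011
df = 5
p-value (upper-tail) = 0.00000
At α=0.1: p < α → reject H₀

reject H₀: yes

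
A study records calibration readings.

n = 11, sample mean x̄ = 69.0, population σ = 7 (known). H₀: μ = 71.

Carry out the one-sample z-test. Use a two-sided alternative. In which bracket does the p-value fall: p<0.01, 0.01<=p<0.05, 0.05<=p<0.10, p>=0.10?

p-value bracket: p>=0.10

SE = σ/√n = 7/√11 = 2.1106
z = (x̄−μ₀)/SE = (69.0−71)/2.1106 = -0.9476
p-value (two-sided) = 0.34333
→ bracket: p>=0.10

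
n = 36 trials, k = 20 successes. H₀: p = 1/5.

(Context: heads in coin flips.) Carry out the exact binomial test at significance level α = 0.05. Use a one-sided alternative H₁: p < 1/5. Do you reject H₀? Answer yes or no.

Exact binomial: n=36, k=20, p₀=1/5=0.2000
P(X≤20) from Σ C(n,i)·p₀^i·(1−p₀)^(n−i)
p-value (one-sided, H₁ less) = 1.00000
At α=0.05: p ≥ α → fail to reject H₀

reject H₀: no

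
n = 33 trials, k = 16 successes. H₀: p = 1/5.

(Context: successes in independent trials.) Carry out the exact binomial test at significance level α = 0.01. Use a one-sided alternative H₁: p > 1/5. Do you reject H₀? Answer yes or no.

reject H₀: yes

Exact binomial: n=33, k=16, p₀=1/5=0.2000
P(X≥16) from Σ C(n,i)·p₀^i·(1−p₀)^(n−i)
p-value (one-sided, H₁ greater) = 0.00023
At α=0.01: p < α → reject H₀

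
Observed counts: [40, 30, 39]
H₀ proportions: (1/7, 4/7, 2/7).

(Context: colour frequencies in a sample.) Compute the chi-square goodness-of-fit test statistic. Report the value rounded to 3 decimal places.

test statistic = 57.041

n = 109; E_i = n·p_i = [15.57, 62.29, 31.14]
χ² = (40−15.57)²/15.57 + (30−62.29)²/62.29 + (39−31.14)²/31.14 = 57.0413
df = 2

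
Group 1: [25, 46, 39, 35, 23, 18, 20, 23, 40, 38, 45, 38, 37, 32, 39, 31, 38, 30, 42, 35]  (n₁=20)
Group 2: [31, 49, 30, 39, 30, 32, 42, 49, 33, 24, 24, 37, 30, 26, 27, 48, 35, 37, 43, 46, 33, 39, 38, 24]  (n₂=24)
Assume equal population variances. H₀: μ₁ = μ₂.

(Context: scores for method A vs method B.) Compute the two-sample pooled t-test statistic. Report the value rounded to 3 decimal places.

x̄₁=33.700, s₁=8.196, n₁=20
x̄₂=35.250, s₂=7.963, n₂=24
s_p² = [19·8.196² + 23·7.963²]/42 = 65.1119
SE = √(s_p²·(1/20+1/24)) = 2.4431
t = (33.700−35.250)/2.4431 = -0.6344
df = 42

test statistic = -0.634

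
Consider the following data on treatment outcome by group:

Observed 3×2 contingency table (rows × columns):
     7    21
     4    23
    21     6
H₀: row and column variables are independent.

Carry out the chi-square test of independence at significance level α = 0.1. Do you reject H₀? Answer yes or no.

Row totals [28, 27, 27], col totals [32, 50], n=82
χ² = (7−10.93)²/10.93 + (21−17.07)²/17.07 + (4−10.54)²/10.54 + (23−16.46)²/16.46 + (21−10.54)²/10.54 + (6−16.46)²/16.46 = 26.0056
df = 2
p-value (upper-tail) = 0.00000
At α=0.1: p < α → reject H₀

reject H₀: yes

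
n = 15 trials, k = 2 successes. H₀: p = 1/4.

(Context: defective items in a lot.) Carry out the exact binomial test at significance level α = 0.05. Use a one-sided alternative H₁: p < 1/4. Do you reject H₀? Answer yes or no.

Exact binomial: n=15, k=2, p₀=1/4=0.2500
P(X≤2) from Σ C(n,i)·p₀^i·(1−p₀)^(n−i)
p-value (one-sided, H₁ less) = 0.23609
At α=0.05: p ≥ α → fail to reject H₀

reject H₀: no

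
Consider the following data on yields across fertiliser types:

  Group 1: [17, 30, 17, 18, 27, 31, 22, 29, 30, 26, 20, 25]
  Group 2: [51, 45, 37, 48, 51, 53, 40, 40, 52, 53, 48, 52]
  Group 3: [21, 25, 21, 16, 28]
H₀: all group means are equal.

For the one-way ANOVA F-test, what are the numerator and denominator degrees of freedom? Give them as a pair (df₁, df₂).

degrees of freedom = [2, 26]

k = 3 groups, N = 29 total
df = (k−1, N−k) = (3−1, 29−3) = (2, 26)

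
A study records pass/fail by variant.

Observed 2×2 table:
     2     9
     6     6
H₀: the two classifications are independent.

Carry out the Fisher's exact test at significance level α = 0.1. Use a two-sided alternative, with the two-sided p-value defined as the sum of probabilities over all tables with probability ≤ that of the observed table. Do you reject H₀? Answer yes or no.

reject H₀: no

Margins: r₁=11, r₂=12, c₁=8, c₂=15, n=23
p_obs = C(11,2)·C(12,6)/C(23,8); sum pmf over tables with pmf ≤ p_obs
p-value (two-sided) = 0.19303
At α=0.1: p ≥ α → fail to reject H₀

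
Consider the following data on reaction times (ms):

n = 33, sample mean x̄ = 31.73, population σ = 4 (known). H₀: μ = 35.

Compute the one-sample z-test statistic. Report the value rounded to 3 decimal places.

test statistic = -4.696

SE = σ/√n = 4/√33 = 0.6963
z = (x̄−μ₀)/SE = (31.73−35)/0.6963 = -4.6962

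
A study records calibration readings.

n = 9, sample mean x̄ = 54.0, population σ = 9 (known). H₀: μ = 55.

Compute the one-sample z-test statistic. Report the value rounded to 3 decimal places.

SE = σ/√n = 9/√9 = 3.0000
z = (x̄−μ₀)/SE = (54.0−55)/3.0000 = -0.3333

test statistic = -0.333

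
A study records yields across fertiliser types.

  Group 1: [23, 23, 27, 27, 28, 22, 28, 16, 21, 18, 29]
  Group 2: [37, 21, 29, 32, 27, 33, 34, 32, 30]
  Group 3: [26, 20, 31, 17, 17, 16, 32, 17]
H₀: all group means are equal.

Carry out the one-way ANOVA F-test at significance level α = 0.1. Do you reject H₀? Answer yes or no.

reject H₀: yes

Group means [23.82, 30.56, 22.00], grand mean 25.464
SSB = Σnᵢ(x̄ᵢ−x̄)² = 359.106; SSW = ΣΣ(x−x̄ᵢ)² = 671.859
MSB = 359.106/2 = 179.5528; MSW = 671.859/25 = 26.8743
F = MSB/MSW = 6.6812
df = (2, 25)
p-value (upper-tail) = 0.00474
At α=0.1: p < α → reject H₀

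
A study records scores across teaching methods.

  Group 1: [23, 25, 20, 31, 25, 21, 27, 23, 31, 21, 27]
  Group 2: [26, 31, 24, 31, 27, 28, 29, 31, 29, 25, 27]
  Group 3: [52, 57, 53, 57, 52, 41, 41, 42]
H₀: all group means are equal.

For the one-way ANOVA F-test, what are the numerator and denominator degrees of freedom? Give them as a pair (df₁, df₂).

k = 3 groups, N = 30 total
df = (k−1, N−k) = (3−1, 30−3) = (2, 27)

degrees of freedom = [2, 27]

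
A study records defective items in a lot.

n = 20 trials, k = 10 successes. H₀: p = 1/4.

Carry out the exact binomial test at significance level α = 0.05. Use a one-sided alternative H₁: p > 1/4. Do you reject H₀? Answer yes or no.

reject H₀: yes

Exact binomial: n=20, k=10, p₀=1/4=0.2500
P(X≥10) from Σ C(n,i)·p₀^i·(1−p₀)^(n−i)
p-value (one-sided, H₁ greater) = 0.01386
At α=0.05: p < α → reject H₀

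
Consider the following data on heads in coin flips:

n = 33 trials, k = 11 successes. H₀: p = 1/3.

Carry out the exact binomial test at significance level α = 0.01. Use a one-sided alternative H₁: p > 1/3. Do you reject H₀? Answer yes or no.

Exact binomial: n=33, k=11, p₀=1/3=0.3333
P(X≥11) from Σ C(n,i)·p₀^i·(1−p₀)^(n−i)
p-value (one-sided, H₁ greater) = 0.56512
At α=0.01: p ≥ α → fail to reject H₀

reject H₀: no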